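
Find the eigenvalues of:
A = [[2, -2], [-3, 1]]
λ = -1, 4

Solve det(A - λI) = 0. For a 2×2 matrix this is λ² - (trace)λ + det = 0.
trace(A) = 2 + 1 = 3.
det(A) = (2)*(1) - (-2)*(-3) = 2 - 6 = -4.
Characteristic equation: λ² - (3)λ + (-4) = 0.
Discriminant: (3)² - 4*(-4) = 9 + 16 = 25.
Roots: λ = (3 ± √25) / 2 = -1, 4.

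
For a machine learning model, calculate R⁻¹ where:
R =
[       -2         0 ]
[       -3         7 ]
det(R) = -14
R⁻¹ =
[     -1/2         0 ]
[    -3/14       1/7 ]

For a 2×2 matrix R = [[a, b], [c, d]] with det(R) ≠ 0, R⁻¹ = (1/det(R)) * [[d, -b], [-c, a]].
det(R) = (-2)*(7) - (0)*(-3) = -14 - 0 = -14.
R⁻¹ = (1/-14) * [[7, 0], [3, -2]].
Dividing each entry by -14 and reducing:
R⁻¹ =
[     -1/2         0 ]
[    -3/14       1/7 ]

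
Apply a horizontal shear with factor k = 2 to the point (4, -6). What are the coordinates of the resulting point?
(-8, -6)

Shear matrix for horizontal shear with factor k = 2:
[[1, 2], [0, 1]]
Result: (4, -6) → (-8, -6)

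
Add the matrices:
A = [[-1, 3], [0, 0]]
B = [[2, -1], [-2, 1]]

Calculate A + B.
[[1, 2], [-2, 1]]

Add corresponding elements:
(-1)+(2)=1
(3)+(-1)=2
(0)+(-2)=-2
(0)+(1)=1
A + B = [[1, 2], [-2, 1]]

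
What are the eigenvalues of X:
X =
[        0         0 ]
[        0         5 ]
λ = 0, 5

Solve det(X - λI) = 0. For a 2×2 matrix the characteristic equation is λ² - (trace)λ + det = 0.
trace(X) = a + d = 0 + 5 = 5.
det(X) = a*d - b*c = (0)*(5) - (0)*(0) = 0 - 0 = 0.
Characteristic equation: λ² - (5)λ + (0) = 0.
Discriminant = (5)² - 4*(0) = 25 - 0 = 25.
λ = (5 ± √25) / 2 = (5 ± 5) / 2 = 0, 5.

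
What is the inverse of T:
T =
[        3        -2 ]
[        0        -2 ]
det(T) = -6
T⁻¹ =
[      1/3      -1/3 ]
[        0      -1/2 ]

For a 2×2 matrix T = [[a, b], [c, d]] with det(T) ≠ 0, T⁻¹ = (1/det(T)) * [[d, -b], [-c, a]].
det(T) = (3)*(-2) - (-2)*(0) = -6 - 0 = -6.
T⁻¹ = (1/-6) * [[-2, 2], [0, 3]].
Dividing each entry by -6 and reducing:
T⁻¹ =
[      1/3      -1/3 ]
[        0      -1/2 ]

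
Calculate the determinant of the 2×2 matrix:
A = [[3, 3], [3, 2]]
-3

For A = [[a, b], [c, d]], det(A) = a*d - b*c.
det(A) = (3)*(2) - (3)*(3) = 6 - 9 = -3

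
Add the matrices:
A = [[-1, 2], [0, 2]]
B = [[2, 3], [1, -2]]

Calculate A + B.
[[1, 5], [1, 0]]

Add corresponding elements:
(-1)+(2)=1
(2)+(3)=5
(0)+(1)=1
(2)+(-2)=0
A + B = [[1, 5], [1, 0]]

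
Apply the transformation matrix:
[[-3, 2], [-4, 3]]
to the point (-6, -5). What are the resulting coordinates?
(8, 9)

Matrix multiplication:
[[-3, 2], [-4, 3]] × [-6, -5]ᵀ
= [-3×-6 + 2×-5, -4×-6 + 3×-5]ᵀ
= [8.0000, 9.0000]ᵀ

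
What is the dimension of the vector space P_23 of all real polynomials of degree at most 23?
Dimension = 24

A polynomial of degree at most 23 can be written as a₀ + a₁x + a₂x² + … + a_23x^23, with 24 free coefficients a₀, …, a_23.
The set {1, x, x², …, x^23} is a basis: it spans P_23 (every such polynomial is a linear combination of these) and is linearly independent (a polynomial is zero iff all its coefficients are zero).
Therefore dim(P_23) = 23 + 1 = 24.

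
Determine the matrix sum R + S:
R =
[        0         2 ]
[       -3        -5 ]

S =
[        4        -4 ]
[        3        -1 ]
R + S =
[        4        -2 ]
[        0        -6 ]

Matrix addition is elementwise: (R+S)[i][j] = R[i][j] + S[i][j].
  (R+S)[0][0] = (0) + (4) = 4
  (R+S)[0][1] = (2) + (-4) = -2
  (R+S)[1][0] = (-3) + (3) = 0
  (R+S)[1][1] = (-5) + (-1) = -6
R + S =
[        4        -2 ]
[        0        -6 ]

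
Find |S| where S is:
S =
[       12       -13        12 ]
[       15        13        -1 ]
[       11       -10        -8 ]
det(S) = -6301

Expand along row 0 (cofactor expansion): det(S) = a*(e*i - f*h) - b*(d*i - f*g) + c*(d*h - e*g), where the 3×3 is [[a, b, c], [d, e, f], [g, h, i]].
Minor M_00 = (13)*(-8) - (-1)*(-10) = -104 - 10 = -114.
Minor M_01 = (15)*(-8) - (-1)*(11) = -120 + 11 = -109.
Minor M_02 = (15)*(-10) - (13)*(11) = -150 - 143 = -293.
det(S) = (12)*(-114) - (-13)*(-109) + (12)*(-293) = -1368 - 1417 - 3516 = -6301.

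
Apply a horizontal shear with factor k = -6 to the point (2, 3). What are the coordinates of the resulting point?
(-16, 3)

Shear matrix for horizontal shear with factor k = -6:
[[1, -6], [0, 1]]
Result: (2, 3) → (-16, 3)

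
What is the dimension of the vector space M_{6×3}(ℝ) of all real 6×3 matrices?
Dimension = 18

A real 6×3 matrix is determined by its 6·3 = 18 independent entries.
A standard basis is {E_ij : 1 ≤ i ≤ 6, 1 ≤ j ≤ 3}, where E_ij has a 1 in position (i, j) and 0 elsewhere — there are 18 such matrices, and they are linearly independent and span M_{6×3}(ℝ).
Therefore dim(M_{6×3}(ℝ)) = 18.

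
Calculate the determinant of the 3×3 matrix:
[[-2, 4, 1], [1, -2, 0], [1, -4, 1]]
-2

Expansion along first row:
det = -2·det([[-2,0],[-4,1]]) - 4·det([[1,0],[1,1]]) + 1·det([[1,-2],[1,-4]])
    = -2·(-2·1 - 0·-4) - 4·(1·1 - 0·1) + 1·(1·-4 - -2·1)
    = -2·-2 - 4·1 + 1·-2
    = 4 + -4 + -2 = -2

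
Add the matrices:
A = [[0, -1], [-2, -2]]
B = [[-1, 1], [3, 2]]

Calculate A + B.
[[-1, 0], [1, 0]]

Add corresponding elements:
(0)+(-1)=-1
(-1)+(1)=0
(-2)+(3)=1
(-2)+(2)=0
A + B = [[-1, 0], [1, 0]]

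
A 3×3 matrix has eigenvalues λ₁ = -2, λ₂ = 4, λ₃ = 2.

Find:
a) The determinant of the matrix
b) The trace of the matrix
det = -16, trace = 4

Two standard eigenvalue identities:
- det(A) equals the product of the eigenvalues (counted with multiplicity).
- trace(A) equals the sum of the eigenvalues.
det(A) = (-2)*(4)*(2) = -16.
trace(A) = -2 + 4 + 2 = 4.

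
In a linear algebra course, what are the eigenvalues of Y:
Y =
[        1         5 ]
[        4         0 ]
λ = -4, 5

Solve det(Y - λI) = 0. For a 2×2 matrix the characteristic equation is λ² - (trace)λ + det = 0.
trace(Y) = a + d = 1 + 0 = 1.
det(Y) = a*d - b*c = (1)*(0) - (5)*(4) = 0 - 20 = -20.
Characteristic equation: λ² - (1)λ + (-20) = 0.
Discriminant = (1)² - 4*(-20) = 1 + 80 = 81.
λ = (1 ± √81) / 2 = (1 ± 9) / 2 = -4, 5.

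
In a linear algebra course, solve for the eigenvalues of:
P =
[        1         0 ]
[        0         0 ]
λ = 0, 1

Solve det(P - λI) = 0. For a 2×2 matrix the characteristic equation is λ² - (trace)λ + det = 0.
trace(P) = a + d = 1 + 0 = 1.
det(P) = a*d - b*c = (1)*(0) - (0)*(0) = 0 - 0 = 0.
Characteristic equation: λ² - (1)λ + (0) = 0.
Discriminant = (1)² - 4*(0) = 1 - 0 = 1.
λ = (1 ± √1) / 2 = (1 ± 1) / 2 = 0, 1.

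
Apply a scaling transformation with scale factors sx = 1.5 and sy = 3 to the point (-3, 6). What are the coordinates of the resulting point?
(-4.5, 18)

Scaling matrix:
[[1.50, 0], [0, 3]]
Result: (-3 × 1.5, 6 × 3) = (-4.5, 18)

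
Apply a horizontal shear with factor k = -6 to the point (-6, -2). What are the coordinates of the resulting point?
(6, -2)

Shear matrix for horizontal shear with factor k = -6:
[[1, -6], [0, 1]]
Result: (-6, -2) → (6, -2)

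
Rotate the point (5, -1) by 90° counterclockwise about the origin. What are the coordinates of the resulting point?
(1, 5)

Rotation matrix R(θ) = [[cos θ, -sin θ], [sin θ, cos θ]]; for θ = 90°:
R = [[0, -1], [1, 0]]
Result: R × [5, -1]ᵀ = [0·5 + (-1)·-1, 1·5 + (0)·-1]ᵀ = (1, 5)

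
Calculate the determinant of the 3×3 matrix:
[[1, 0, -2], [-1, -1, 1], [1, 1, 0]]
-1

Expansion along first row:
det = 1·det([[-1,1],[1,0]]) - 0·det([[-1,1],[1,0]]) + -2·det([[-1,-1],[1,1]])
    = 1·(-1·0 - 1·1) - 0·(-1·0 - 1·1) + -2·(-1·1 - -1·1)
    = 1·-1 - 0·-1 + -2·0
    = -1 + 0 + 0 = -1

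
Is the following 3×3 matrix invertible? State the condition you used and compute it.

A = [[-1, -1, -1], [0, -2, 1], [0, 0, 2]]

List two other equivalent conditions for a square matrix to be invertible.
Yes, invertible; det(A) = 4 ≠ 0. Equivalent conditions: rank(A) = 3; Ax = 0 has only the trivial solution; 0 is not an eigenvalue; the columns of A are linearly independent.

To check invertibility, compute det(A).
The given matrix is triangular, so det(A) equals the product of its diagonal entries = 4 ≠ 0.
Since det(A) ≠ 0, A is invertible.
Equivalent conditions for a square matrix A to be invertible:
- rank(A) = 3 (full rank).
- The homogeneous system Ax = 0 has only the trivial solution x = 0.
- 0 is not an eigenvalue of A.
- The columns (equivalently rows) of A are linearly independent.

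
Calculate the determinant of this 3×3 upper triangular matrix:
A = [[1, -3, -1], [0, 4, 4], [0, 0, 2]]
8

The determinant of a triangular matrix is the product of its diagonal entries (the off-diagonal entries above the diagonal do not affect it).
det(A) = (1) * (4) * (2) = 8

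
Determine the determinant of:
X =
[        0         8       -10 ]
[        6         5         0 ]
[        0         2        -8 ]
det(X) = 264

Expand along row 0 (cofactor expansion): det(X) = a*(e*i - f*h) - b*(d*i - f*g) + c*(d*h - e*g), where the 3×3 is [[a, b, c], [d, e, f], [g, h, i]].
Minor M_00 = (5)*(-8) - (0)*(2) = -40 - 0 = -40.
Minor M_01 = (6)*(-8) - (0)*(0) = -48 - 0 = -48.
Minor M_02 = (6)*(2) - (5)*(0) = 12 - 0 = 12.
det(X) = (0)*(-40) - (8)*(-48) + (-10)*(12) = 0 + 384 - 120 = 264.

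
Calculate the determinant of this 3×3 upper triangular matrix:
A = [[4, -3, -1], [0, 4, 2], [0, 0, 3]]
48

The determinant of a triangular matrix is the product of its diagonal entries (the off-diagonal entries above the diagonal do not affect it).
det(A) = (4) * (4) * (3) = 48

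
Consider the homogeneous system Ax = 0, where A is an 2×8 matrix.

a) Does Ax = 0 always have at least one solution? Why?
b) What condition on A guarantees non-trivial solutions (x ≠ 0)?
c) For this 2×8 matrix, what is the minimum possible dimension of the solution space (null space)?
a) Yes, x = 0 is always a solution. b) When A has linearly dependent columns (rank < n). c) Minimum nullity = 6.

a) x = 0 satisfies A·0 = 0, so the zero vector is always a solution.
b) Non-trivial solutions exist iff the columns of A are linearly dependent, equivalently rank(A) < n (the number of columns).
c) By rank-nullity, rank(A) + nullity(A) = n = 8. Since A has only 2 rows, rank(A) ≤ 2, so nullity(A) ≥ 8 - 2 = 6.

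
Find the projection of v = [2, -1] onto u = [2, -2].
[3/2, -3/2]

The projection of v onto u is proj_u(v) = ((v·u) / (u·u)) · u.
v·u = (2)*(2) + (-1)*(-2) = 6.
u·u = (2)*(2) + (-2)*(-2) = 8.
coefficient = 6 / 8 = 3/4.
proj_u(v) = 3/4 · [2, -2] = [3/2, -3/2].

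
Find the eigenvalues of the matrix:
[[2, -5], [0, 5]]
λ = 2 and λ = 5

Characteristic equation: det(A - λI) = 0
λ² - (trace)λ + (det) = 0
λ² - (7)λ + (10) = 0
λ² - 7λ + 10 = 0
Solving: λ = 2, 5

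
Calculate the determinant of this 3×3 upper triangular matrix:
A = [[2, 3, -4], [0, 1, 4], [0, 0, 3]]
6

The determinant of a triangular matrix is the product of its diagonal entries (the off-diagonal entries above the diagonal do not affect it).
det(A) = (2) * (1) * (3) = 6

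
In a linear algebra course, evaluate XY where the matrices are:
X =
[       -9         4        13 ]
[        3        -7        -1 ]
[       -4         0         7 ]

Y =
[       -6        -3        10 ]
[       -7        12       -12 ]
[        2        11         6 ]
XY =
[       52       218       -60 ]
[       29      -104       108 ]
[       38        89         2 ]

Matrix multiplication: (XY)[i][j] = sum over k of X[i][k] * Y[k][j].
  (XY)[0][0] = (-9)*(-6) + (4)*(-7) + (13)*(2) = 52
  (XY)[0][1] = (-9)*(-3) + (4)*(12) + (13)*(11) = 218
  (XY)[0][2] = (-9)*(10) + (4)*(-12) + (13)*(6) = -60
  (XY)[1][0] = (3)*(-6) + (-7)*(-7) + (-1)*(2) = 29
  (XY)[1][1] = (3)*(-3) + (-7)*(12) + (-1)*(11) = -104
  (XY)[1][2] = (3)*(10) + (-7)*(-12) + (-1)*(6) = 108
  (XY)[2][0] = (-4)*(-6) + (0)*(-7) + (7)*(2) = 38
  (XY)[2][1] = (-4)*(-3) + (0)*(12) + (7)*(11) = 89
  (XY)[2][2] = (-4)*(10) + (0)*(-12) + (7)*(6) = 2
XY =
[       52       218       -60 ]
[       29      -104       108 ]
[       38        89         2 ]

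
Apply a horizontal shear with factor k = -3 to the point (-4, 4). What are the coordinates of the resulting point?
(-16, 4)

Shear matrix for horizontal shear with factor k = -3:
[[1, -3], [0, 1]]
Result: (-4, 4) → (-16, 4)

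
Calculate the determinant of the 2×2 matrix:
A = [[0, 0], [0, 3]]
0

For A = [[a, b], [c, d]], det(A) = a*d - b*c.
det(A) = (0)*(3) - (0)*(0) = 0 - 0 = 0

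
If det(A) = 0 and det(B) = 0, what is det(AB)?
0

Use the multiplicative property of determinants: det(AB) = det(A)*det(B).
det(AB) = (0)*(0) = 0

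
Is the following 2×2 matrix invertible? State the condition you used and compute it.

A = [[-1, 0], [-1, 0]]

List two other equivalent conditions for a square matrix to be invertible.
No, not invertible; det(A) = 0 (two rows are equal, so the rows are linearly dependent). Equivalent conditions (failing for this A): rank(A) < 2; Ax = 0 has non-trivial solutions; 0 is an eigenvalue; the columns are linearly dependent.

To check invertibility, compute det(A).
In this matrix, row 0 and the last row are identical, so one row is a scalar multiple of another and the rows are linearly dependent.
A matrix with linearly dependent rows has det = 0 and is not invertible.
Equivalent failed conditions:
- rank(A) < 2.
- Ax = 0 has non-trivial solutions.
- 0 is an eigenvalue.
- The columns are linearly dependent.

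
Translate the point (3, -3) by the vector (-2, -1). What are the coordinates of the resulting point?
(1, -4)

Translation by (-2, -1):
x' = 3 + -2 = 1
y' = -3 + -1 = -4
Homogeneous matrix: [[1, 0, -2], [0, 1, -1], [0, 0, 1]]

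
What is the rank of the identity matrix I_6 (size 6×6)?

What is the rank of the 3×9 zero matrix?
rank(I_6) = 6, rank(0) = 0

The identity I_6 has 6 columns that are the standard basis vectors e_1, …, e_6. These are linearly independent, so all 6 columns are pivots and rank(I_6) = 6.
The 3×9 zero matrix has every entry zero, so every row is the zero row and there are no pivots; rank(0) = 0.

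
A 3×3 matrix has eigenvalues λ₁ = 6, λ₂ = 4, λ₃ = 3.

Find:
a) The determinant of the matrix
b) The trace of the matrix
det = 72, trace = 13

Two standard eigenvalue identities:
- det(A) equals the product of the eigenvalues (counted with multiplicity).
- trace(A) equals the sum of the eigenvalues.
det(A) = (6)*(4)*(3) = 72.
trace(A) = 6 + 4 + 3 = 13.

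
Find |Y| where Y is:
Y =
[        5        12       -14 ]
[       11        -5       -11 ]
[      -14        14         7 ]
det(Y) = 343

Expand along row 0 (cofactor expansion): det(Y) = a*(e*i - f*h) - b*(d*i - f*g) + c*(d*h - e*g), where the 3×3 is [[a, b, c], [d, e, f], [g, h, i]].
Minor M_00 = (-5)*(7) - (-11)*(14) = -35 + 154 = 119.
Minor M_01 = (11)*(7) - (-11)*(-14) = 77 - 154 = -77.
Minor M_02 = (11)*(14) - (-5)*(-14) = 154 - 70 = 84.
det(Y) = (5)*(119) - (12)*(-77) + (-14)*(84) = 595 + 924 - 1176 = 343.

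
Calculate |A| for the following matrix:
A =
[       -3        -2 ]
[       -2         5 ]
det(A) = -19

For a 2×2 matrix [[a, b], [c, d]], det = a*d - b*c.
det(A) = (-3)*(5) - (-2)*(-2) = -15 - 4 = -19.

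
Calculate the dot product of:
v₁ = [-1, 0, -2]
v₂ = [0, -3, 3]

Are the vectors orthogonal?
-6, No

The dot product is the sum of products of corresponding components.
v₁·v₂ = (-1)*(0) + (0)*(-3) + (-2)*(3) = 0 + 0 - 6 = -6.
Two vectors are orthogonal iff their dot product is 0; here the dot product is -6, so the vectors are not orthogonal.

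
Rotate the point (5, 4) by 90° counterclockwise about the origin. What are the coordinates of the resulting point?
(-4, 5)

Rotation matrix R(θ) = [[cos θ, -sin θ], [sin θ, cos θ]]; for θ = 90°:
R = [[0, -1], [1, 0]]
Result: R × [5, 4]ᵀ = [0·5 + (-1)·4, 1·5 + (0)·4]ᵀ = (-4, 5)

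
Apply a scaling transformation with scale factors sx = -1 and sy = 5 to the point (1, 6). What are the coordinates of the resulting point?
(-1, 30)

Scaling matrix:
[[-1, 0], [0, 5]]
Result: (1 × -1, 6 × 5) = (-1, 30)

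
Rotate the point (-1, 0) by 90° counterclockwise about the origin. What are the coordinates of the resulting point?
(0, -1)

Rotation matrix R(θ) = [[cos θ, -sin θ], [sin θ, cos θ]]; for θ = 90°:
R = [[0, -1], [1, 0]]
Result: R × [-1, 0]ᵀ = [0·-1 + (-1)·0, 1·-1 + (0)·0]ᵀ = (0, -1)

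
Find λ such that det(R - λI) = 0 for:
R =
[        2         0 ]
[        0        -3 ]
λ = -3, 2

Solve det(R - λI) = 0. For a 2×2 matrix the characteristic equation is λ² - (trace)λ + det = 0.
trace(R) = a + d = 2 - 3 = -1.
det(R) = a*d - b*c = (2)*(-3) - (0)*(0) = -6 - 0 = -6.
Characteristic equation: λ² - (-1)λ + (-6) = 0.
Discriminant = (-1)² - 4*(-6) = 1 + 24 = 25.
λ = (-1 ± √25) / 2 = (-1 ± 5) / 2 = -3, 2.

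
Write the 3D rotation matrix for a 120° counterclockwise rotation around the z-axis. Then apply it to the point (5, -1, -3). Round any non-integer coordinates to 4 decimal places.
R = [[-1/2, -√3/2, 0], [√3/2, -1/2, 0], [0, 0, 1]]; R·(5, -1, -3) = (-1.6340, 4.8301, -3.0000)

Rotation matrix for 120° around z-axis:
cos(120°) = -1/2, sin(120°) = √3/2
R = [[-1/2, -√3/2, 0], [√3/2, -1/2, 0], [0, 0, 1]]
Apply to (5, -1, -3): R·[5, -1, -3]ᵀ = (-1.6340, 4.8301, -3.0000)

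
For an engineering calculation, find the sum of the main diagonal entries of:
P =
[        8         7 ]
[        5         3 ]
tr(P) = 8 + 3 = 11

The trace of a square matrix is the sum of its diagonal entries.
Diagonal entries of P: P[0][0] = 8, P[1][1] = 3.
tr(P) = 8 + 3 = 11.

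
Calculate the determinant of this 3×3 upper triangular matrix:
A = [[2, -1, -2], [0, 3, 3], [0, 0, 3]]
18

The determinant of a triangular matrix is the product of its diagonal entries (the off-diagonal entries above the diagonal do not affect it).
det(A) = (2) * (3) * (3) = 18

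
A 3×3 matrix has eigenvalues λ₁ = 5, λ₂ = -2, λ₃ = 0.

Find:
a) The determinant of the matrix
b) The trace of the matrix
det = 0, trace = 3

Two standard eigenvalue identities:
- det(A) equals the product of the eigenvalues (counted with multiplicity).
- trace(A) equals the sum of the eigenvalues.
det(A) = (5)*(-2)*(0) = 0.
trace(A) = 5 - 2 + 0 = 3.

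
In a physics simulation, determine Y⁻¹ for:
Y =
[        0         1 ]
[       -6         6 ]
det(Y) = 6
Y⁻¹ =
[        1      -1/6 ]
[        1         0 ]

For a 2×2 matrix Y = [[a, b], [c, d]] with det(Y) ≠ 0, Y⁻¹ = (1/det(Y)) * [[d, -b], [-c, a]].
det(Y) = (0)*(6) - (1)*(-6) = 0 + 6 = 6.
Y⁻¹ = (1/6) * [[6, -1], [6, 0]].
Dividing each entry by 6 and reducing:
Y⁻¹ =
[        1      -1/6 ]
[        1         0 ]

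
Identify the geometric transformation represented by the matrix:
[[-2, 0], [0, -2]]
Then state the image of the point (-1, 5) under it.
uniform scaling by factor -2; image of (-1, 5) is (2, -10)

This is a diagonal matrix with equal entries -2, so it scales both axes by the same factor -2.
The matrix [[-2, 0], [0, -2]] represents: uniform scaling by factor -2.
Applying it to (-1, 5): [-2·-1 + 0·5, 0·-1 + -2·5] = (2, -10).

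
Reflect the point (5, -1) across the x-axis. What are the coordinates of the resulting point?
(5, 1)

Reflection across x-axis: (5, -1) → (5, 1)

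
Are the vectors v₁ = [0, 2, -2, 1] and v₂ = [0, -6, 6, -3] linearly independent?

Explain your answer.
No, linearly dependent (v₂ = -3·v₁)

Check whether there is a scalar k with v₂ = k·v₁.
Comparing components, k = -3 satisfies -3·[0, 2, -2, 1] = [0, -6, 6, -3].
Since v₂ is a scalar multiple of v₁, the two vectors are linearly dependent.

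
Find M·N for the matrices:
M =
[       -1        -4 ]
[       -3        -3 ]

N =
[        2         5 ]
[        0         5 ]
MN =
[       -2       -25 ]
[       -6       -30 ]

Matrix multiplication: (MN)[i][j] = sum over k of M[i][k] * N[k][j].
  (MN)[0][0] = (-1)*(2) + (-4)*(0) = -2
  (MN)[0][1] = (-1)*(5) + (-4)*(5) = -25
  (MN)[1][0] = (-3)*(2) + (-3)*(0) = -6
  (MN)[1][1] = (-3)*(5) + (-3)*(5) = -30
MN =
[       -2       -25 ]
[       -6       -30 ]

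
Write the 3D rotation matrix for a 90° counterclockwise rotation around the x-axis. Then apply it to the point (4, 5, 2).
R = [[1, 0, 0], [0, 0, -1], [0, 1, 0]]; R·(4, 5, 2) = (4, -2, 5)

Rotation matrix for 90° around x-axis:
cos(90°) = 0, sin(90°) = 1
R = [[1, 0, 0], [0, 0, -1], [0, 1, 0]]
Apply to (4, 5, 2): R·[4, 5, 2]ᵀ = (4, -2, 5)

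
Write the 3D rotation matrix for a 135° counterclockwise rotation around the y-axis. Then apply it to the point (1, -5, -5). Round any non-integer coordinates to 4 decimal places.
R = [[-√2/2, 0, √2/2], [0, 1, 0], [-√2/2, 0, -√2/2]]; R·(1, -5, -5) = (-4.2426, -5.0000, 2.8284)

Rotation matrix for 135° around y-axis:
cos(135°) = -√2/2, sin(135°) = √2/2
R = [[-√2/2, 0, √2/2], [0, 1, 0], [-√2/2, 0, -√2/2]]
Apply to (1, -5, -5): R·[1, -5, -5]ᵀ = (-4.2426, -5.0000, 2.8284)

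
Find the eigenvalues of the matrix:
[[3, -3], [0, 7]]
λ = 3 and λ = 7

Characteristic equation: det(A - λI) = 0
λ² - (trace)λ + (det) = 0
λ² - (10)λ + (21) = 0
λ² - 10λ + 21 = 0
Solving: λ = 3, 7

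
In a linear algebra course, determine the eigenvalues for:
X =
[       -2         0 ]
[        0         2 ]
λ = -2, 2

Solve det(X - λI) = 0. For a 2×2 matrix the characteristic equation is λ² - (trace)λ + det = 0.
trace(X) = a + d = -2 + 2 = 0.
det(X) = a*d - b*c = (-2)*(2) - (0)*(0) = -4 - 0 = -4.
Characteristic equation: λ² - (0)λ + (-4) = 0.
Discriminant = (0)² - 4*(-4) = 0 + 16 = 16.
λ = (0 ± √16) / 2 = (0 ± 4) / 2 = -2, 2.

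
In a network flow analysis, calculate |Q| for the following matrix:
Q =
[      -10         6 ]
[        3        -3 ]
det(Q) = 12

For a 2×2 matrix [[a, b], [c, d]], det = a*d - b*c.
det(Q) = (-10)*(-3) - (6)*(3) = 30 - 18 = 12.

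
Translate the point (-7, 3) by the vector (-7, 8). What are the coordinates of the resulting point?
(-14, 11)

Translation by (-7, 8):
x' = -7 + -7 = -14
y' = 3 + 8 = 11
Homogeneous matrix: [[1, 0, -7], [0, 1, 8], [0, 0, 1]]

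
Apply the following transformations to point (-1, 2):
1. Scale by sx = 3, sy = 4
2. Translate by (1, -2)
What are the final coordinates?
(-2, 6)

Step 1: Scale (-1, 2) by (sx, sy) = (3, 4) → (-3, 8)
Step 2: Translate by (1, -2) → (-2, 6)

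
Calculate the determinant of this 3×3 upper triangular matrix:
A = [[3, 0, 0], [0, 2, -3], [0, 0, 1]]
6

The determinant of a triangular matrix is the product of its diagonal entries (the off-diagonal entries above the diagonal do not affect it).
det(A) = (3) * (2) * (1) = 6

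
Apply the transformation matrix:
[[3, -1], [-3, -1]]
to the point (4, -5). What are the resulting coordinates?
(17, -7)

Matrix multiplication:
[[3, -1], [-3, -1]] × [4, -5]ᵀ
= [3×4 + -1×-5, -3×4 + -1×-5]ᵀ
= [17.0000, -7.0000]ᵀ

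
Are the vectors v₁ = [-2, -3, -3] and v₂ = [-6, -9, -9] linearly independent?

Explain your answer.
No, linearly dependent (v₂ = 3·v₁)

Check whether there is a scalar k with v₂ = k·v₁.
Comparing components, k = 3 satisfies 3·[-2, -3, -3] = [-6, -9, -9].
Since v₂ is a scalar multiple of v₁, the two vectors are linearly dependent.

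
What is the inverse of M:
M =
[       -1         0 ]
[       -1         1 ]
det(M) = -1
M⁻¹ =
[       -1         0 ]
[       -1         1 ]

For a 2×2 matrix M = [[a, b], [c, d]] with det(M) ≠ 0, M⁻¹ = (1/det(M)) * [[d, -b], [-c, a]].
det(M) = (-1)*(1) - (0)*(-1) = -1 - 0 = -1.
M⁻¹ = (1/-1) * [[1, 0], [1, -1]].
Dividing each entry by -1 and reducing:
M⁻¹ =
[       -1         0 ]
[       -1         1 ]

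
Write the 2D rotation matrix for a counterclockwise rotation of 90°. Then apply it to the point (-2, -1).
R = [[0, -1], [1, 0]]; R·(-2, -1) = (1, -2)

Rotation matrix formula: R(θ) = [[cos θ, -sin θ], [sin θ, cos θ]]
For θ = 90°:
cos(90°) = 0
sin(90°) = 1
R = [[0, -1], [1, 0]]
Apply to (-2, -1): [0·-2 + (-1)·-1, 1·-2 + 0·-1] = (1, -2)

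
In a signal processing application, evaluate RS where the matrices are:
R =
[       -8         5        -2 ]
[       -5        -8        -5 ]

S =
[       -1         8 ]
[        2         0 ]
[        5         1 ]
RS =
[        8       -66 ]
[      -36       -45 ]

Matrix multiplication: (RS)[i][j] = sum over k of R[i][k] * S[k][j].
  (RS)[0][0] = (-8)*(-1) + (5)*(2) + (-2)*(5) = 8
  (RS)[0][1] = (-8)*(8) + (5)*(0) + (-2)*(1) = -66
  (RS)[1][0] = (-5)*(-1) + (-8)*(2) + (-5)*(5) = -36
  (RS)[1][1] = (-5)*(8) + (-8)*(0) + (-5)*(1) = -45
RS =
[        8       -66 ]
[      -36       -45 ]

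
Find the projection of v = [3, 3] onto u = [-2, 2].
[0, 0]

The projection of v onto u is proj_u(v) = ((v·u) / (u·u)) · u.
v·u = (3)*(-2) + (3)*(2) = 0.
u·u = (-2)*(-2) + (2)*(2) = 8.
coefficient = 0 / 8 = 0.
proj_u(v) = 0 · [-2, 2] = [0, 0].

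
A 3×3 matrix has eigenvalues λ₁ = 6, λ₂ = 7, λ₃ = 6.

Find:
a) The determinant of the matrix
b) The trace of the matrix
det = 252, trace = 19

Two standard eigenvalue identities:
- det(A) equals the product of the eigenvalues (counted with multiplicity).
- trace(A) equals the sum of the eigenvalues.
det(A) = (6)*(7)*(6) = 252.
trace(A) = 6 + 7 + 6 = 19.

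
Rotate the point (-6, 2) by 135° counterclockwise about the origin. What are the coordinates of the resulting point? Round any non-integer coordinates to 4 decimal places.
(2.8284, -5.6569)

Rotation matrix R(θ) = [[cos θ, -sin θ], [sin θ, cos θ]]; for θ = 135°:
R = [[-√2/2, -√2/2], [√2/2, -√2/2]]
Result: R × [-6, 2]ᵀ = [-√2/2·-6 + (-√2/2)·2, √2/2·-6 + (-√2/2)·2]ᵀ = (2.8284, -5.6569)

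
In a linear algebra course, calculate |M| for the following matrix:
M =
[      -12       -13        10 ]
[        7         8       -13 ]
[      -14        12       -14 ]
det(M) = -2208

Expand along row 0 (cofactor expansion): det(M) = a*(e*i - f*h) - b*(d*i - f*g) + c*(d*h - e*g), where the 3×3 is [[a, b, c], [d, e, f], [g, h, i]].
Minor M_00 = (8)*(-14) - (-13)*(12) = -112 + 156 = 44.
Minor M_01 = (7)*(-14) - (-13)*(-14) = -98 - 182 = -280.
Minor M_02 = (7)*(12) - (8)*(-14) = 84 + 112 = 196.
det(M) = (-12)*(44) - (-13)*(-280) + (10)*(196) = -528 - 3640 + 1960 = -2208.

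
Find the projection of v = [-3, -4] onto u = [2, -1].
[-4/5, 2/5]

The projection of v onto u is proj_u(v) = ((v·u) / (u·u)) · u.
v·u = (-3)*(2) + (-4)*(-1) = -2.
u·u = (2)*(2) + (-1)*(-1) = 5.
coefficient = -2 / 5 = -2/5.
proj_u(v) = -2/5 · [2, -1] = [-4/5, 2/5].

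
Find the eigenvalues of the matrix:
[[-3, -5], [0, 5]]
λ = -3 and λ = 5

Characteristic equation: det(A - λI) = 0
λ² - (trace)λ + (det) = 0
λ² - (2)λ + (-15) = 0
λ² - 2λ - 15 = 0
Solving: λ = -3, 5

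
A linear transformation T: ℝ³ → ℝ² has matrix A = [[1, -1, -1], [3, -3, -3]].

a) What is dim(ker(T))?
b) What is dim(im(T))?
dim(ker) = 2, dim(im) = 1

Observe that row 2 = 3 × row 1 (so the rows are linearly dependent).
Thus rank(A) = 1 (only one linearly independent row).
dim(im(T)) = rank(A) = 1.
By the rank-nullity theorem applied to T: ℝ³ → ℝ², rank(A) + nullity(A) = 3 (the domain dimension), so dim(ker(T)) = 3 - 1 = 2.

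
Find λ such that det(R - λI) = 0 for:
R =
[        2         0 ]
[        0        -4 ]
λ = -4, 2

Solve det(R - λI) = 0. For a 2×2 matrix the characteristic equation is λ² - (trace)λ + det = 0.
trace(R) = a + d = 2 - 4 = -2.
det(R) = a*d - b*c = (2)*(-4) - (0)*(0) = -8 - 0 = -8.
Characteristic equation: λ² - (-2)λ + (-8) = 0.
Discriminant = (-2)² - 4*(-8) = 4 + 32 = 36.
λ = (-2 ± √36) / 2 = (-2 ± 6) / 2 = -4, 2.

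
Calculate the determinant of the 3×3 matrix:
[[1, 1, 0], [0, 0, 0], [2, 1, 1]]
0

Expansion along first row:
det = 1·det([[0,0],[1,1]]) - 1·det([[0,0],[2,1]]) + 0·det([[0,0],[2,1]])
    = 1·(0·1 - 0·1) - 1·(0·1 - 0·2) + 0·(0·1 - 0·2)
    = 1·0 - 1·0 + 0·0
    = 0 + 0 + 0 = 0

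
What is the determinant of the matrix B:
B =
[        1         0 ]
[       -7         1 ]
det(B) = 1

For a 2×2 matrix [[a, b], [c, d]], det = a*d - b*c.
det(B) = (1)*(1) - (0)*(-7) = 1 - 0 = 1.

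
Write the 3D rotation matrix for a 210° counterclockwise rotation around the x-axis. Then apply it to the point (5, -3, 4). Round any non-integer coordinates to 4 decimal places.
R = [[1, 0, 0], [0, -√3/2, 1/2], [0, -1/2, -√3/2]]; R·(5, -3, 4) = (5.0000, 4.5981, -1.9641)

Rotation matrix for 210° around x-axis:
cos(210°) = -√3/2, sin(210°) = -1/2
R = [[1, 0, 0], [0, -√3/2, 1/2], [0, -1/2, -√3/2]]
Apply to (5, -3, 4): R·[5, -3, 4]ᵀ = (5.0000, 4.5981, -1.9641)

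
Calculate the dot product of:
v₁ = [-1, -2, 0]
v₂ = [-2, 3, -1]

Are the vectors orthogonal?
-4, No

The dot product is the sum of products of corresponding components.
v₁·v₂ = (-1)*(-2) + (-2)*(3) + (0)*(-1) = 2 - 6 + 0 = -4.
Two vectors are orthogonal iff their dot product is 0; here the dot product is -4, so the vectors are not orthogonal.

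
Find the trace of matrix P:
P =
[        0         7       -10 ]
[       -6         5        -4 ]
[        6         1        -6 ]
tr(P) = 0 + 5 - 6 = -1

The trace of a square matrix is the sum of its diagonal entries.
Diagonal entries of P: P[0][0] = 0, P[1][1] = 5, P[2][2] = -6.
tr(P) = 0 + 5 - 6 = -1.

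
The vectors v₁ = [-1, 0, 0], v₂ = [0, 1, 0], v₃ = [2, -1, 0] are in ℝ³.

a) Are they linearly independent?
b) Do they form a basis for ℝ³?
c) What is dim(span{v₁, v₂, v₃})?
Not independent, not a basis, dim(span) = 2

Check whether v₃ can be written as a linear combination of v₁ and v₂.
v₃ = (-2)·v₁ + (-1)·v₂ = [2, -1, 0], so the three vectors are linearly dependent.
Thus they do not form a basis for ℝ³, and dim(span{v₁, v₂, v₃}) = 2 (spanned by v₁ and v₂).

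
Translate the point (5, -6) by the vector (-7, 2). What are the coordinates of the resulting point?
(-2, -4)

Translation by (-7, 2):
x' = 5 + -7 = -2
y' = -6 + 2 = -4
Homogeneous matrix: [[1, 0, -7], [0, 1, 2], [0, 0, 1]]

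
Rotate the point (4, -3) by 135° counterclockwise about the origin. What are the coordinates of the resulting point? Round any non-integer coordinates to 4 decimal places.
(-0.7071, 4.9497)

Rotation matrix R(θ) = [[cos θ, -sin θ], [sin θ, cos θ]]; for θ = 135°:
R = [[-√2/2, -√2/2], [√2/2, -√2/2]]
Result: R × [4, -3]ᵀ = [-√2/2·4 + (-√2/2)·-3, √2/2·4 + (-√2/2)·-3]ᵀ = (-0.7071, 4.9497)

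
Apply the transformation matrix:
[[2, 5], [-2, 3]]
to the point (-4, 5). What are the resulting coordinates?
(17, 23)

Matrix multiplication:
[[2, 5], [-2, 3]] × [-4, 5]ᵀ
= [2×-4 + 5×5, -2×-4 + 3×5]ᵀ
= [17.0000, 23.0000]ᵀ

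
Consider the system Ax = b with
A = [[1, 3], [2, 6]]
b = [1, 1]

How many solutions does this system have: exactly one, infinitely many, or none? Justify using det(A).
No solution

det(A) = (1)*(6) - (3)*(2) = 0, so A is singular.
The column space of A is span(column 1) = span([1, 2]).
b = [1, 1] is not a scalar multiple of column 1, so b ∉ column space and the system is inconsistent — no solution.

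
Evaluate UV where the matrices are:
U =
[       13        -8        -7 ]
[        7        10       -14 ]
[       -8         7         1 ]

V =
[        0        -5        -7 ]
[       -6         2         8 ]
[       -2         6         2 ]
UV =
[       62      -123      -169 ]
[      -32       -99         3 ]
[      -44        60       114 ]

Matrix multiplication: (UV)[i][j] = sum over k of U[i][k] * V[k][j].
  (UV)[0][0] = (13)*(0) + (-8)*(-6) + (-7)*(-2) = 62
  (UV)[0][1] = (13)*(-5) + (-8)*(2) + (-7)*(6) = -123
  (UV)[0][2] = (13)*(-7) + (-8)*(8) + (-7)*(2) = -169
  (UV)[1][0] = (7)*(0) + (10)*(-6) + (-14)*(-2) = -32
  (UV)[1][1] = (7)*(-5) + (10)*(2) + (-14)*(6) = -99
  (UV)[1][2] = (7)*(-7) + (10)*(8) + (-14)*(2) = 3
  (UV)[2][0] = (-8)*(0) + (7)*(-6) + (1)*(-2) = -44
  (UV)[2][1] = (-8)*(-5) + (7)*(2) + (1)*(6) = 60
  (UV)[2][2] = (-8)*(-7) + (7)*(8) + (1)*(2) = 114
UV =
[       62      -123      -169 ]
[      -32       -99         3 ]
[      -44        60       114 ]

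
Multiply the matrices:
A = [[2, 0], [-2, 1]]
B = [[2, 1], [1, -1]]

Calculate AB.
[[4, 2], [-3, -3]]

Each entry (i,j) of AB = sum over k of A[i][k]*B[k][j].
(AB)[0][0] = (2)*(2) + (0)*(1) = 4
(AB)[0][1] = (2)*(1) + (0)*(-1) = 2
(AB)[1][0] = (-2)*(2) + (1)*(1) = -3
(AB)[1][1] = (-2)*(1) + (1)*(-1) = -3
AB = [[4, 2], [-3, -3]]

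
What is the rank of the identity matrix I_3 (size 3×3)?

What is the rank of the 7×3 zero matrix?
rank(I_3) = 3, rank(0) = 0

The identity I_3 has 3 columns that are the standard basis vectors e_1, …, e_3. These are linearly independent, so all 3 columns are pivots and rank(I_3) = 3.
The 7×3 zero matrix has every entry zero, so every row is the zero row and there are no pivots; rank(0) = 0.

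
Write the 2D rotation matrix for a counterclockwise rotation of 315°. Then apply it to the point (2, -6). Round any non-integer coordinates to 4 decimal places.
R = [[√2/2, √2/2], [-√2/2, √2/2]]; R·(2, -6) = (-2.8284, -5.6569)

Rotation matrix formula: R(θ) = [[cos θ, -sin θ], [sin θ, cos θ]]
For θ = 315°:
cos(315°) = √2/2
sin(315°) = -√2/2
R = [[√2/2, √2/2], [-√2/2, √2/2]]
Apply to (2, -6): [√2/2·2 + (√2/2)·-6, -√2/2·2 + √2/2·-6] = (-2.8284, -5.6569)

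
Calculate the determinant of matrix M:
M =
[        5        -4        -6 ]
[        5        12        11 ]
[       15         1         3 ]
det(M) = 575

Expand along row 0 (cofactor expansion): det(M) = a*(e*i - f*h) - b*(d*i - f*g) + c*(d*h - e*g), where the 3×3 is [[a, b, c], [d, e, f], [g, h, i]].
Minor M_00 = (12)*(3) - (11)*(1) = 36 - 11 = 25.
Minor M_01 = (5)*(3) - (11)*(15) = 15 - 165 = -150.
Minor M_02 = (5)*(1) - (12)*(15) = 5 - 180 = -175.
det(M) = (5)*(25) - (-4)*(-150) + (-6)*(-175) = 125 - 600 + 1050 = 575.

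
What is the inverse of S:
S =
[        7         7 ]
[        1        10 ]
det(S) = 63
S⁻¹ =
[    10/63      -1/9 ]
[    -1/63       1/9 ]

For a 2×2 matrix S = [[a, b], [c, d]] with det(S) ≠ 0, S⁻¹ = (1/det(S)) * [[d, -b], [-c, a]].
det(S) = (7)*(10) - (7)*(1) = 70 - 7 = 63.
S⁻¹ = (1/63) * [[10, -7], [-1, 7]].
Dividing each entry by 63 and reducing:
S⁻¹ =
[    10/63      -1/9 ]
[    -1/63       1/9 ]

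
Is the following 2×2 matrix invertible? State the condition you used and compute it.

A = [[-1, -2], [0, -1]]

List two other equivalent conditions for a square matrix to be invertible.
Yes, invertible; det(A) = 1 ≠ 0. Equivalent conditions: rank(A) = 2; Ax = 0 has only the trivial solution; 0 is not an eigenvalue; the columns of A are linearly independent.

To check invertibility, compute det(A).
The given matrix is triangular, so det(A) equals the product of its diagonal entries = 1 ≠ 0.
Since det(A) ≠ 0, A is invertible.
Equivalent conditions for a square matrix A to be invertible:
- rank(A) = 2 (full rank).
- The homogeneous system Ax = 0 has only the trivial solution x = 0.
- 0 is not an eigenvalue of A.
- The columns (equivalently rows) of A are linearly independent.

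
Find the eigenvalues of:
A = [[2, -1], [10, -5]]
λ = -3, 0

Solve det(A - λI) = 0. For a 2×2 matrix this is λ² - (trace)λ + det = 0.
trace(A) = 2 - 5 = -3.
det(A) = (2)*(-5) - (-1)*(10) = -10 + 10 = 0.
Characteristic equation: λ² - (-3)λ + (0) = 0.
Discriminant: (-3)² - 4*(0) = 9 - 0 = 9.
Roots: λ = (-3 ± √9) / 2 = -3, 0.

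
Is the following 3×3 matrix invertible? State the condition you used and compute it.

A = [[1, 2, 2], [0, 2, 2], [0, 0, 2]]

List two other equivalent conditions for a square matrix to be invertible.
Yes, invertible; det(A) = 4 ≠ 0. Equivalent conditions: rank(A) = 3; Ax = 0 has only the trivial solution; 0 is not an eigenvalue; the columns of A are linearly independent.

To check invertibility, compute det(A).
The given matrix is triangular, so det(A) equals the product of its diagonal entries = 4 ≠ 0.
Since det(A) ≠ 0, A is invertible.
Equivalent conditions for a square matrix A to be invertible:
- rank(A) = 3 (full rank).
- The homogeneous system Ax = 0 has only the trivial solution x = 0.
- 0 is not an eigenvalue of A.
- The columns (equivalently rows) of A are linearly independent.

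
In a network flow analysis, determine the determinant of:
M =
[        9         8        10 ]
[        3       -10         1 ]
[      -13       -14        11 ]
det(M) = -2952

Expand along row 0 (cofactor expansion): det(M) = a*(e*i - f*h) - b*(d*i - f*g) + c*(d*h - e*g), where the 3×3 is [[a, b, c], [d, e, f], [g, h, i]].
Minor M_00 = (-10)*(11) - (1)*(-14) = -110 + 14 = -96.
Minor M_01 = (3)*(11) - (1)*(-13) = 33 + 13 = 46.
Minor M_02 = (3)*(-14) - (-10)*(-13) = -42 - 130 = -172.
det(M) = (9)*(-96) - (8)*(46) + (10)*(-172) = -864 - 368 - 1720 = -2952.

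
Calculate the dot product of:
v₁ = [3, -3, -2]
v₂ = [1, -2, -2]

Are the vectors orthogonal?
13, No

The dot product is the sum of products of corresponding components.
v₁·v₂ = (3)*(1) + (-3)*(-2) + (-2)*(-2) = 3 + 6 + 4 = 13.
Two vectors are orthogonal iff their dot product is 0; here the dot product is 13, so the vectors are not orthogonal.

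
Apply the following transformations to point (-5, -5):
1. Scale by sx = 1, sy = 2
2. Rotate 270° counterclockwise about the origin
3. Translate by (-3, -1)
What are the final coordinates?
(-13, 4)

Step 1: Scale → (-5, -10)
Step 2: Rotate 270° → (-10, 5)
Step 3: Translate → (-13, 4)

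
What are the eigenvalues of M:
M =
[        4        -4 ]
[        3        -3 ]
λ = 0, 1

Solve det(M - λI) = 0. For a 2×2 matrix the characteristic equation is λ² - (trace)λ + det = 0.
trace(M) = a + d = 4 - 3 = 1.
det(M) = a*d - b*c = (4)*(-3) - (-4)*(3) = -12 + 12 = 0.
Characteristic equation: λ² - (1)λ + (0) = 0.
Discriminant = (1)² - 4*(0) = 1 - 0 = 1.
λ = (1 ± √1) / 2 = (1 ± 1) / 2 = 0, 1.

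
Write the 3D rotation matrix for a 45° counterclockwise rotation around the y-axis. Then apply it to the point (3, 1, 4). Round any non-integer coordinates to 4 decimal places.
R = [[√2/2, 0, √2/2], [0, 1, 0], [-√2/2, 0, √2/2]]; R·(3, 1, 4) = (4.9497, 1.0000, 0.7071)

Rotation matrix for 45° around y-axis:
cos(45°) = √2/2, sin(45°) = √2/2
R = [[√2/2, 0, √2/2], [0, 1, 0], [-√2/2, 0, √2/2]]
Apply to (3, 1, 4): R·[3, 1, 4]ᵀ = (4.9497, 1.0000, 0.7071)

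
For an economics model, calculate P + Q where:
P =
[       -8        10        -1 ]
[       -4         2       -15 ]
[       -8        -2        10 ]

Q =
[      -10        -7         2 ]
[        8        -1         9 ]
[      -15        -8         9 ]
P + Q =
[      -18         3         1 ]
[        4         1        -6 ]
[      -23       -10        19 ]

Matrix addition is elementwise: (P+Q)[i][j] = P[i][j] + Q[i][j].
  (P+Q)[0][0] = (-8) + (-10) = -18
  (P+Q)[0][1] = (10) + (-7) = 3
  (P+Q)[0][2] = (-1) + (2) = 1
  (P+Q)[1][0] = (-4) + (8) = 4
  (P+Q)[1][1] = (2) + (-1) = 1
  (P+Q)[1][2] = (-15) + (9) = -6
  (P+Q)[2][0] = (-8) + (-15) = -23
  (P+Q)[2][1] = (-2) + (-8) = -10
  (P+Q)[2][2] = (10) + (9) = 19
P + Q =
[      -18         3         1 ]
[        4         1        -6 ]
[      -23       -10        19 ]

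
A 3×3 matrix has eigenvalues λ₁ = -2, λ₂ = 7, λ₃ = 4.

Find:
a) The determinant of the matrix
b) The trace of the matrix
det = -56, trace = 9

Two standard eigenvalue identities:
- det(A) equals the product of the eigenvalues (counted with multiplicity).
- trace(A) equals the sum of the eigenvalues.
det(A) = (-2)*(7)*(4) = -56.
trace(A) = -2 + 7 + 4 = 9.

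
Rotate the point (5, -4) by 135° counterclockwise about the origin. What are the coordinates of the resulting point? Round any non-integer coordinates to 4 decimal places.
(-0.7071, 6.3640)

Rotation matrix R(θ) = [[cos θ, -sin θ], [sin θ, cos θ]]; for θ = 135°:
R = [[-√2/2, -√2/2], [√2/2, -√2/2]]
Result: R × [5, -4]ᵀ = [-√2/2·5 + (-√2/2)·-4, √2/2·5 + (-√2/2)·-4]ᵀ = (-0.7071, 6.3640)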